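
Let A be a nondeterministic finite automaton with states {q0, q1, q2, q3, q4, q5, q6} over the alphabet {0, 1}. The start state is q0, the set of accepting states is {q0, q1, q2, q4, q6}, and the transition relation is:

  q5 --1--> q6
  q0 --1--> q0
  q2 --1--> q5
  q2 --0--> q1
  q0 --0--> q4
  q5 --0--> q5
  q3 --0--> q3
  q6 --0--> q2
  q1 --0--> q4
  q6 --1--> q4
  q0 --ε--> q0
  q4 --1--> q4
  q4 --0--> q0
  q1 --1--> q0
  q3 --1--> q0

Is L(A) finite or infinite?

State q0 is reachable from the start and can reach an accepting state, and it lies on the cycle q0 → q0.
Traversing that cycle any number of times yields accepted strings of unbounded length, so the language is infinite.

infinite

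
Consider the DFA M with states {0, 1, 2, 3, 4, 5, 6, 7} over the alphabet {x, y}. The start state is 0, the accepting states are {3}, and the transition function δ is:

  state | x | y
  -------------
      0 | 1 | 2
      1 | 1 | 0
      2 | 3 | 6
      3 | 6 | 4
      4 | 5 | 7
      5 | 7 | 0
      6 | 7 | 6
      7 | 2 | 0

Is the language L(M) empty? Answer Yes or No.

No

The string yx is accepted: the run 0 → 2 → 3 ends in the accepting state 3.
Since at least one string is accepted, L(M) is not empty.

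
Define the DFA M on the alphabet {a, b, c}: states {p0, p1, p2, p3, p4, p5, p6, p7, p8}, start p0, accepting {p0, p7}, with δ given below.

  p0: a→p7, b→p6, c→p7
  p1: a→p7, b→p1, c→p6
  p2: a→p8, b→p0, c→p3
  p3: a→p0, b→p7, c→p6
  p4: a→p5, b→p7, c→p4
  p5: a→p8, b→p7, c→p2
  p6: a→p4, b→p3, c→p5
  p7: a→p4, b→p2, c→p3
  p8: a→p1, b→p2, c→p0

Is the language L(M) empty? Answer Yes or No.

No

The empty string ε is accepted: the run p0 ends in the accepting state p0.
Since at least one string is accepted, L(M) is not empty.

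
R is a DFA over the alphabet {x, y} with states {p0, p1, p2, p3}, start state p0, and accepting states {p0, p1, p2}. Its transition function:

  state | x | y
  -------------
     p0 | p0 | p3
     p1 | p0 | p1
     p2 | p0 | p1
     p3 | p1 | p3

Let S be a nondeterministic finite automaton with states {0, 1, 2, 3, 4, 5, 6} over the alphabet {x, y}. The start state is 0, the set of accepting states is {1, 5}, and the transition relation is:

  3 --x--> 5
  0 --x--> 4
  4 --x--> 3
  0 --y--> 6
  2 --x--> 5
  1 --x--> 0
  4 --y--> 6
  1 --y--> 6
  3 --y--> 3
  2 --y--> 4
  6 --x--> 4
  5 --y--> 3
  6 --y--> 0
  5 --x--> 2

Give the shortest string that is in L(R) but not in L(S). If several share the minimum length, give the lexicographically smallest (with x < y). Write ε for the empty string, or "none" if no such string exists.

ε

The empty string ε is accepted by R but not by S.
Since ε is the unique shortest string, it is the required witness.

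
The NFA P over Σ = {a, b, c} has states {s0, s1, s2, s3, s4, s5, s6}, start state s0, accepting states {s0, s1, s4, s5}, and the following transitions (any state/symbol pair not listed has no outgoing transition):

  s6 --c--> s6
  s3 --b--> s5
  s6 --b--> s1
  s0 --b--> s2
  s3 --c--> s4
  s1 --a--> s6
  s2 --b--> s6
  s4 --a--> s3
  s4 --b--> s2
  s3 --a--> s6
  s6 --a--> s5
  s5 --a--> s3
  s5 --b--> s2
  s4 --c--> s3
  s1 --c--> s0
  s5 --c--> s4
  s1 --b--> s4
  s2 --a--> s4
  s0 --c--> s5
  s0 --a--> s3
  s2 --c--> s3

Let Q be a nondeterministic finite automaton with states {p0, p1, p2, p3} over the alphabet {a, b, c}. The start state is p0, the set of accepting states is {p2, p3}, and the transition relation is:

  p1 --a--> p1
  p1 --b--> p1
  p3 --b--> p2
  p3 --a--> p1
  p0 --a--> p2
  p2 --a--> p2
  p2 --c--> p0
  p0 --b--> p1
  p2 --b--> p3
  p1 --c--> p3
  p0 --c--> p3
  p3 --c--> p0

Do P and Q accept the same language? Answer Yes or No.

The empty string ε is accepted by P but rejected by Q.
So L(P) ≠ L(Q).

No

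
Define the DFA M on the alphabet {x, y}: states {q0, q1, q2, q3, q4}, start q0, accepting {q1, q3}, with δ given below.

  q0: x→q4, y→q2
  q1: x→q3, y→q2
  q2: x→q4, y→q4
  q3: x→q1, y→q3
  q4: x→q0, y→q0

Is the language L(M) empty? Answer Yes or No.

Yes

The states reachable from the start state are {q0, q2, q4}.
None of the accepting states {q1, q3} is reachable, so no string is accepted and L(M) = ∅.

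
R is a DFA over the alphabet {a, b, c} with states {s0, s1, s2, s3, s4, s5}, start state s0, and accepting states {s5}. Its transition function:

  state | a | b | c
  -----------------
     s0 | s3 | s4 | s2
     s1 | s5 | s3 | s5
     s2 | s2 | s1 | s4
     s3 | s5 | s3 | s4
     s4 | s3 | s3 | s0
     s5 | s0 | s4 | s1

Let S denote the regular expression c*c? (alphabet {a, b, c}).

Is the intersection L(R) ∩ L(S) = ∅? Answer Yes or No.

Converting the expression S to a DFA (subset construction, then merging equivalent states) gives the minimal DFA with states {r0, r1}, start state r0, accepting states {r0} and transitions r0: a→r1, b→r1, c→r0; r1: a→r1, b→r1, c→r1.
Exploring the product automaton R × S from the start pair (s0, r0), following both machines on each input symbol, reaches 9 state pairs: (s0, r0), (s3, r1), (s4, r1), (s2, r0), (s5, r1), (s0, r1), (s2, r1), (s1, r1), (s4, r0).
R accepts in {s5} and S accepts in {r0}; no reachable pair has both components accepting, so no string drives both machines to acceptance simultaneously and L(R) ∩ L(S) = ∅.
So no string is accepted by both, and the intersection is empty.

Yes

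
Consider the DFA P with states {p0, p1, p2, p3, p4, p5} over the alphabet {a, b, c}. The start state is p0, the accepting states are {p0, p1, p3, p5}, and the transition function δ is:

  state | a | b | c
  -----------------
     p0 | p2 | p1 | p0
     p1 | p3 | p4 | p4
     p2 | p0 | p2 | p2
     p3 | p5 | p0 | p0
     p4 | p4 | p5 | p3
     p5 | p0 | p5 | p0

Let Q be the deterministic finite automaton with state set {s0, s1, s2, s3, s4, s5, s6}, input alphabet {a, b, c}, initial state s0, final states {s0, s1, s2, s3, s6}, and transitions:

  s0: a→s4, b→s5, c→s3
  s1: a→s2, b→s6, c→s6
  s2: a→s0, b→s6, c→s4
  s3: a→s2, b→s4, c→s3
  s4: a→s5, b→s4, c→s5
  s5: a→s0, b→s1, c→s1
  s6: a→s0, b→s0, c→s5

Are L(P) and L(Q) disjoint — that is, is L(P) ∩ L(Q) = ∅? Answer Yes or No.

The empty string ε is accepted by both P and Q.
Hence L(P) ∩ L(Q) ≠ ∅.

No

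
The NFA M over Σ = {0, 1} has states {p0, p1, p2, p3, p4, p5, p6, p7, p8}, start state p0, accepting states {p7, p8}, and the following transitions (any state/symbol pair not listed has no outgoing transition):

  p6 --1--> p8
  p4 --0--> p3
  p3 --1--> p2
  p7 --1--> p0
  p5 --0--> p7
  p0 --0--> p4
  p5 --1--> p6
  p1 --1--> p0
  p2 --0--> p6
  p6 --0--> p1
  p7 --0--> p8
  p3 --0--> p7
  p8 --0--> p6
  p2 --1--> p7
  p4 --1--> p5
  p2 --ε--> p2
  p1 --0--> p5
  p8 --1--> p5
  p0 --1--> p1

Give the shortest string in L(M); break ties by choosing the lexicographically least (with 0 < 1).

000

A breadth-first search from p0 reaches an accepting state first via the path p0 → p4 → p3 → p7 on input 000.
No string of length < 3 is accepted (BFS exhausts all shorter strings without reaching an accepting state), and 000 is the lexicographically least accepting string of length 3.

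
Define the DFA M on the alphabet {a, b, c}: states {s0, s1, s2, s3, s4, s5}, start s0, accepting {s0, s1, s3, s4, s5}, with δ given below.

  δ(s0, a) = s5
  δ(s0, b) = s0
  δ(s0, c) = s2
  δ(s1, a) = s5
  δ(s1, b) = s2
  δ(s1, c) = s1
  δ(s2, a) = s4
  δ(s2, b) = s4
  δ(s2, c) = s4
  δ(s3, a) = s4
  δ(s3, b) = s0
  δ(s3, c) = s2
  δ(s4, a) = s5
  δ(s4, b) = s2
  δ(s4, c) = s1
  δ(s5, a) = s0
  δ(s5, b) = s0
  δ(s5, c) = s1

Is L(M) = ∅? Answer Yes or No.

No

The empty string ε is accepted: the run s0 ends in the accepting state s0.
Since at least one string is accepted, L(M) is not empty.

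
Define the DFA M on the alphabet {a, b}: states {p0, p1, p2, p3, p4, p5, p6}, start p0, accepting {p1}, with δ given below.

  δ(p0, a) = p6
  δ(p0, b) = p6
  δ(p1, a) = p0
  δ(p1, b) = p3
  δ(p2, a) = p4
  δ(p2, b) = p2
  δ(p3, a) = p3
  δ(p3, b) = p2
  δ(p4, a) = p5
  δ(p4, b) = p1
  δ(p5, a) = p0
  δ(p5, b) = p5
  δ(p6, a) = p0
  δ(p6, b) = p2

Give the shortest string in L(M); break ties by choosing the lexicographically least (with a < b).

A breadth-first search from p0 reaches an accepting state first via the path p0 → p6 → p2 → p4 → p1 on input abab.
No string of length < 4 is accepted (BFS exhausts all shorter strings without reaching an accepting state), and abab is the lexicographically least accepting string of length 4.

abab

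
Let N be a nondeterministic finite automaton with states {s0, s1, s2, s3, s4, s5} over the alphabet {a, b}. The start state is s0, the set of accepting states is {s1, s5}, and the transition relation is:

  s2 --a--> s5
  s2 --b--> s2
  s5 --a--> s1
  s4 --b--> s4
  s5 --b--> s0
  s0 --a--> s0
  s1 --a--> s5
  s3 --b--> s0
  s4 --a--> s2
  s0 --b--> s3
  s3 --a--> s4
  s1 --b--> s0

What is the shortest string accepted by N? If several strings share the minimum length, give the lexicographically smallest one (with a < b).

A breadth-first search from s0 reaches an accepting state first via the path s0 → s3 → s4 → s2 → s5 on input baaa.
No string of length < 4 is accepted (BFS exhausts all shorter strings without reaching an accepting state), and baaa is the lexicographically least accepting string of length 4.

baaa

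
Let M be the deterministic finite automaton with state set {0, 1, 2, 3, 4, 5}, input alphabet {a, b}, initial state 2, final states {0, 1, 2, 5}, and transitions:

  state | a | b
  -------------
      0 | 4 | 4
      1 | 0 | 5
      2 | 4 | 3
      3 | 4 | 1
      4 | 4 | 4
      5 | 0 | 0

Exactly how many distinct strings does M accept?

The useful subgraph on states {0, 1, 2, 3, 5} is acyclic, so L(M) is finite; the longest accepting path visits 5 useful states, giving maximum string length 4.
Counting accepting paths from 2 by length: 1 of length 0, 1 of length 2, 2 of length 3, 2 of length 4. Total 6.

6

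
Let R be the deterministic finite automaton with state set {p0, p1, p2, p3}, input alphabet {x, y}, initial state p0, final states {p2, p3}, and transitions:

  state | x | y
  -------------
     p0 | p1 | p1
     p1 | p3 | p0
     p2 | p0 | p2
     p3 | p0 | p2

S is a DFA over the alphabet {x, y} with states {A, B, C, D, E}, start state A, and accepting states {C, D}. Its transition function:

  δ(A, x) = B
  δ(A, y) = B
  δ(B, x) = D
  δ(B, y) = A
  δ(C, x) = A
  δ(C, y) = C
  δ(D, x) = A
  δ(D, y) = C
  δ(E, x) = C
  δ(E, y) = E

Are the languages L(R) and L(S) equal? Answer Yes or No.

Exploring the product automaton R × S from the start pair (p0, A), following both machines on each input symbol, reaches 4 state pairs: (p0, A), (p1, B), (p3, D), (p2, C).
R accepts in {p2, p3} and S accepts in {C, D}. In every reachable pair the two components are either both accepting — (p3, D), (p2, C) — or both non-accepting, so no string is accepted by exactly one of the machines: L(R) \ L(S) and L(S) \ L(R) are both empty.
Hence every string is accepted by R iff it is accepted by S, and the two languages coincide.

Yes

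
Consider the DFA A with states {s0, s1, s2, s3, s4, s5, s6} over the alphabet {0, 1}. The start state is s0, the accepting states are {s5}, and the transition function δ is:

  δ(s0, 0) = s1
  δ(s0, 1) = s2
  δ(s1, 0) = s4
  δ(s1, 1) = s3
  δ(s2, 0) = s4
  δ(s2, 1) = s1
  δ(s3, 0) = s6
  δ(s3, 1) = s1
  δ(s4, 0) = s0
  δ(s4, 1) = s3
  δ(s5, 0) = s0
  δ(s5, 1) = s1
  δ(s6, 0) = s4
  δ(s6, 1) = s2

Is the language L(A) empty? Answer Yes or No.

Yes

The states reachable from the start state are {s0, s1, s2, s3, s4, s6}.
None of the accepting states {s5} is reachable, so no string is accepted and L(A) = ∅.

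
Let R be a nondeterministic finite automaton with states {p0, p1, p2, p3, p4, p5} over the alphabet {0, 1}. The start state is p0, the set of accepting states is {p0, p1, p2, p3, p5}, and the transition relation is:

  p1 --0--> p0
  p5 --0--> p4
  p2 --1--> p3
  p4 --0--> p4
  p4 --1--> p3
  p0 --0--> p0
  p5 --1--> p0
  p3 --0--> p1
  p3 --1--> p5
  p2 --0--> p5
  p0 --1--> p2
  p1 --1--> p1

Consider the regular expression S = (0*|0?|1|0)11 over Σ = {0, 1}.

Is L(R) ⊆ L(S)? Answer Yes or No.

The empty string ε is in L(R) but not in L(S).
So L(R) ⊄ L(S).

No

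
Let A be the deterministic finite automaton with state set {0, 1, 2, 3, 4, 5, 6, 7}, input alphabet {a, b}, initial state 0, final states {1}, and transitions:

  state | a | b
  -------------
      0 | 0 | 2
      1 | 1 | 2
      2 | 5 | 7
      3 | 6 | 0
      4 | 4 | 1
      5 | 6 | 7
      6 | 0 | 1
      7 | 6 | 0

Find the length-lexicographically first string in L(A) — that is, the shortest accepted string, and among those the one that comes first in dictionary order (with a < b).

A breadth-first search from 0 reaches an accepting state first via the path 0 → 2 → 5 → 6 → 1 on input baab.
No string of length < 4 is accepted (BFS exhausts all shorter strings without reaching an accepting state), and baab is the lexicographically least accepting string of length 4.

baab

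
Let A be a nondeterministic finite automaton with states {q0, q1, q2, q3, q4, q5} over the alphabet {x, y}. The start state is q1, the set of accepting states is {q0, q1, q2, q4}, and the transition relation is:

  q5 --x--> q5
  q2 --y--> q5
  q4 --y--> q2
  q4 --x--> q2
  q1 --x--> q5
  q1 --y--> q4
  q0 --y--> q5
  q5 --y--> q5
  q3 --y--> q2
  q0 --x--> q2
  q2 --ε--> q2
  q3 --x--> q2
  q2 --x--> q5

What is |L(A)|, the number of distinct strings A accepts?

4

The useful subgraph on states {q1, q2, q4} is acyclic, so L(A) is finite; the longest accepting path visits 3 useful states, giving maximum string length 2.
Counting accepting paths from q1 by length: 1 of length 0, 1 of length 1, 2 of length 2. Total 4.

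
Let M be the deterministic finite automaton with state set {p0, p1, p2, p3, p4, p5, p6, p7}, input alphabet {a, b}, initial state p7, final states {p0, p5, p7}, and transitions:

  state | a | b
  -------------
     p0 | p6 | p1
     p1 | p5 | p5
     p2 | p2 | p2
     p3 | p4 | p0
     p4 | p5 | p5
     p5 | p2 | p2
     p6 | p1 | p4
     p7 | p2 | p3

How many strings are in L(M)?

10

The useful subgraph on states {p0, p1, p3, p4, p5, p6, p7} is acyclic, so L(M) is finite; the longest accepting path visits 6 useful states, giving maximum string length 5.
Counting accepting paths from p7 by length: 1 of length 0, 1 of length 2, 2 of length 3, 2 of length 4, 4 of length 5. Total 10.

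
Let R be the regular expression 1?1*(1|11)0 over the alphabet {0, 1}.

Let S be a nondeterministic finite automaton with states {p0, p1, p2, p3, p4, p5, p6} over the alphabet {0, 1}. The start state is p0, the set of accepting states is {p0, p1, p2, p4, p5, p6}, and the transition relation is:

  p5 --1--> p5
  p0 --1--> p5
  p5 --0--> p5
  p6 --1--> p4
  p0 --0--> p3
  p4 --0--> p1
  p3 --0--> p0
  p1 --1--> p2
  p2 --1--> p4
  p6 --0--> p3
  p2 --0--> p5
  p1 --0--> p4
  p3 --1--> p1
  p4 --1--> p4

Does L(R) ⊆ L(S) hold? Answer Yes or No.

Yes

Converting the expression R to a DFA (subset construction, then merging equivalent states) gives the minimal DFA with states {r0, r1, r2, r3}, start state r0, accepting states {r3} and transitions r0: 0→r1, 1→r2; r1: 0→r1, 1→r1; r2: 0→r3, 1→r2; r3: 0→r1, 1→r1.
Exploring the product automaton R × S from the start pair (r0, p0), following both machines on each input symbol, reaches 9 state pairs: (r0, p0), (r1, p3), (r2, p5), (r1, p0), (r1, p1), (r3, p5), (r1, p5), (r1, p4), (r1, p2).
R accepts in {r3} and S accepts in {p0, p1, p2, p4, p5, p6}. The reachable pairs whose R-component is accepting are (r3, p5); in each of them the S-component is accepting too, so the product for L(R) \ L(S) (R-component accepting, S-component rejecting) has no reachable accepting pair and the difference is empty.
Hence every string in L(R) is also in L(S).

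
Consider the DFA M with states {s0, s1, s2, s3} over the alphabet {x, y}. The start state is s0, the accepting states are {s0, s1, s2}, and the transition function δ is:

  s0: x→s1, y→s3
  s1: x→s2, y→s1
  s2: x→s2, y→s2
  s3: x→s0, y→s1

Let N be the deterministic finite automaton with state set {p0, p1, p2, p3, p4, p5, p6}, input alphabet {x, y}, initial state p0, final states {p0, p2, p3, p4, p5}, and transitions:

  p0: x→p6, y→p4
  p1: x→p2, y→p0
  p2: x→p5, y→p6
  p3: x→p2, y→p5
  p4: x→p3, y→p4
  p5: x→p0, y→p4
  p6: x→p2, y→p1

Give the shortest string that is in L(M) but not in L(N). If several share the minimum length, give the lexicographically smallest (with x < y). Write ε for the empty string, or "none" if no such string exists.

x

The string x is accepted by M but not by N.
No shorter string lies in the difference, and x is the lexicographically first length-1 string in L(M) \ L(N).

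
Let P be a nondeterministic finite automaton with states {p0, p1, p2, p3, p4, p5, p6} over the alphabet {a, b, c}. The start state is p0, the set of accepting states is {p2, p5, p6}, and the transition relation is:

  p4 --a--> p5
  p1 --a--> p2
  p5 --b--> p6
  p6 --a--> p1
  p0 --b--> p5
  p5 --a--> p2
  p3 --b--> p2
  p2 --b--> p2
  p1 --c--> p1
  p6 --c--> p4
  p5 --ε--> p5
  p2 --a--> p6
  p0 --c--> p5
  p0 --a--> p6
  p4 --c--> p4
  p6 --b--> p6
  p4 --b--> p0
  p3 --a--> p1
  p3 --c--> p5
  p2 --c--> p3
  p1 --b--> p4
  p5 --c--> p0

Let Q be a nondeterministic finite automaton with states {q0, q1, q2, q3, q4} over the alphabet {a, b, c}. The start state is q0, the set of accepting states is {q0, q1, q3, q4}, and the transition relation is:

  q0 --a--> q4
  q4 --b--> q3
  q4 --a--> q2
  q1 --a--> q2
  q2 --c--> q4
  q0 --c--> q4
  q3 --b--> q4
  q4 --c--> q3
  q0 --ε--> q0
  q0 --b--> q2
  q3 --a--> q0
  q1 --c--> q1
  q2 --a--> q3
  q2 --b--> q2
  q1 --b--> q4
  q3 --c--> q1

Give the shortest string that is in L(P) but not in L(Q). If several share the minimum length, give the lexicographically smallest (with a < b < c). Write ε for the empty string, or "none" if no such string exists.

b

The string b is accepted by P but not by Q.
No shorter string lies in the difference, and b is the lexicographically first length-1 string in L(P) \ L(Q).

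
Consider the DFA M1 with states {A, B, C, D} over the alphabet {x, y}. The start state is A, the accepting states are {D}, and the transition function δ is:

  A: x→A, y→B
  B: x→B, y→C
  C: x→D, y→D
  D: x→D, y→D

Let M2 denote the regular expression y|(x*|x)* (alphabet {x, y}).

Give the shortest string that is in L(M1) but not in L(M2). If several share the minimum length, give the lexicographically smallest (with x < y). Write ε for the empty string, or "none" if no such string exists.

The string yyx is accepted by M1 but not by M2.
No shorter string lies in the difference, and yyx is the lexicographically first length-3 string in L(M1) \ L(M2).

yyx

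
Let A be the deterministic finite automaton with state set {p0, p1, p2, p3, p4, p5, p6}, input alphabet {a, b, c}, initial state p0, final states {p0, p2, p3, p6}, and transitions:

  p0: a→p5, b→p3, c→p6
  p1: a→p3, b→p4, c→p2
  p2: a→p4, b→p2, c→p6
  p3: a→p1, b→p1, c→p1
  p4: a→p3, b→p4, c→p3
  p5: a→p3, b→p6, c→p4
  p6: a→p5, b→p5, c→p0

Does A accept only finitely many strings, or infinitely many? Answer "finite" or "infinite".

State p2 is reachable from the start and can reach an accepting state, and it lies on the cycle p2 → p2.
Traversing that cycle any number of times yields accepted strings of unbounded length, so the language is infinite.

infinite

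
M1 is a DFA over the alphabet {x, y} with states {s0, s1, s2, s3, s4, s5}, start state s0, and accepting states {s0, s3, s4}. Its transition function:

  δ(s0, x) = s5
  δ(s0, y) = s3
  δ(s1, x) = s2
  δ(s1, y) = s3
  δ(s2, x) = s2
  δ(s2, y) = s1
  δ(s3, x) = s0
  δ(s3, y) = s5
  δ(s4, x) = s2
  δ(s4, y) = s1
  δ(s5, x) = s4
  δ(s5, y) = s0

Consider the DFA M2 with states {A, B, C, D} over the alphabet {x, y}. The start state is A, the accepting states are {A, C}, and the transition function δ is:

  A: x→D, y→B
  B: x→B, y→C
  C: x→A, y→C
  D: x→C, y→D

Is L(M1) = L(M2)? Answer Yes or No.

The string y is accepted by M1 but rejected by M2.
So L(M1) ≠ L(M2).

No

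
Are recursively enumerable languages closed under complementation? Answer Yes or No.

If both L and its complement were r.e., running the two recognisers in parallel would decide L, so L would be recursive; but there are r.e. languages that are not recursive (e.g. the halting problem), and their complements are therefore not r.e.

No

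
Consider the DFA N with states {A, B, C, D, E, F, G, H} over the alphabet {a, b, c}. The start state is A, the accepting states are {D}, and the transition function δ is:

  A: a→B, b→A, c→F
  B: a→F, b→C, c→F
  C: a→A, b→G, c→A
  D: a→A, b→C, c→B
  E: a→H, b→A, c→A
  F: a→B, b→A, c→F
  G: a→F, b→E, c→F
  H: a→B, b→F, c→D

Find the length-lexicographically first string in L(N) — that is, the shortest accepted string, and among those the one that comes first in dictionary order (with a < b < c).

A breadth-first search from A reaches an accepting state first via the path A → B → C → G → E → H → D on input abbbac.
No string of length < 6 is accepted (BFS exhausts all shorter strings without reaching an accepting state), and abbbac is the lexicographically least accepting string of length 6.

abbbac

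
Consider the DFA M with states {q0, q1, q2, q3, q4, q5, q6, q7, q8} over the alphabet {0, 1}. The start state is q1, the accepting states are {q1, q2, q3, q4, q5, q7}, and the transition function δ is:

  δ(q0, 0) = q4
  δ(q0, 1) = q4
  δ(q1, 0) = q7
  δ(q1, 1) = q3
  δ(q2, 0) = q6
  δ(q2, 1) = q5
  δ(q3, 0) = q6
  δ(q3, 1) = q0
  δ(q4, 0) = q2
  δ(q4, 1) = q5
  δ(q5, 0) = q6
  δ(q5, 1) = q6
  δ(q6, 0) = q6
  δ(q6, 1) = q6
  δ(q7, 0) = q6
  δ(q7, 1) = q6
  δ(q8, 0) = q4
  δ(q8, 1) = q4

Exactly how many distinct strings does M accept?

11

The useful subgraph on states {q0, q1, q2, q3, q4, q5, q7} is acyclic, so L(M) is finite; the longest accepting path visits 6 useful states, giving maximum string length 5.
Counting accepting paths from q1 by length: 1 of length 0, 2 of length 1, 2 of length 3, 4 of length 4, 2 of length 5. Total 11.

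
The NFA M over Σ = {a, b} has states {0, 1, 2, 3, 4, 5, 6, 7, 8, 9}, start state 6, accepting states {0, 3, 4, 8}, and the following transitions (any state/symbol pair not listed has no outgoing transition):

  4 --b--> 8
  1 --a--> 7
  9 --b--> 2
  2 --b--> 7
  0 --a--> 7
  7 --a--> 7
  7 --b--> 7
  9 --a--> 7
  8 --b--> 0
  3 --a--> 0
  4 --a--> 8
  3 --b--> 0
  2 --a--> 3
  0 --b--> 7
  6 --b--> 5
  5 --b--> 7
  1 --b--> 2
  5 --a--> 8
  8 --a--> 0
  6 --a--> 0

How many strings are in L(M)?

The useful subgraph on states {0, 5, 6, 8} is acyclic, so L(M) is finite; the longest accepting path visits 4 useful states, giving maximum string length 3.
Counting accepting paths from 6 by length: 1 of length 1, 1 of length 2, 2 of length 3. Total 4.

4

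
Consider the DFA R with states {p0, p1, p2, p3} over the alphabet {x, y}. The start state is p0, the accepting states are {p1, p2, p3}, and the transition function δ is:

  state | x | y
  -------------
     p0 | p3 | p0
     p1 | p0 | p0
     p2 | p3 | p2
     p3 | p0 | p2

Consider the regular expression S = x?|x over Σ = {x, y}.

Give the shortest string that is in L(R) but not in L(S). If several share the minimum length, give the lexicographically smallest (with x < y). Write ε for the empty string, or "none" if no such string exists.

xy

The string xy is accepted by R but not by S.
No shorter string lies in the difference, and xy is the lexicographically first length-2 string in L(R) \ L(S).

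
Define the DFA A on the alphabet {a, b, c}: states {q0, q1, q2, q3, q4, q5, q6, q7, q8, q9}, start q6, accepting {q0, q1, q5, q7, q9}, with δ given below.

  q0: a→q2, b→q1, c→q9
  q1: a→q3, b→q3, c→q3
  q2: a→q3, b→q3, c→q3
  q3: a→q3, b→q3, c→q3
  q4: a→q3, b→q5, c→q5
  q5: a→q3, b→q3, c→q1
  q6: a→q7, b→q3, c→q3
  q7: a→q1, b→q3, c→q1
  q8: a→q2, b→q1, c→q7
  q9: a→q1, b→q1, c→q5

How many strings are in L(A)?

The useful subgraph on states {q1, q6, q7} is acyclic, so L(A) is finite; the longest accepting path visits 3 useful states, giving maximum string length 2.
Counting accepting paths from q6 by length: 1 of length 1, 2 of length 2. Total 3.

3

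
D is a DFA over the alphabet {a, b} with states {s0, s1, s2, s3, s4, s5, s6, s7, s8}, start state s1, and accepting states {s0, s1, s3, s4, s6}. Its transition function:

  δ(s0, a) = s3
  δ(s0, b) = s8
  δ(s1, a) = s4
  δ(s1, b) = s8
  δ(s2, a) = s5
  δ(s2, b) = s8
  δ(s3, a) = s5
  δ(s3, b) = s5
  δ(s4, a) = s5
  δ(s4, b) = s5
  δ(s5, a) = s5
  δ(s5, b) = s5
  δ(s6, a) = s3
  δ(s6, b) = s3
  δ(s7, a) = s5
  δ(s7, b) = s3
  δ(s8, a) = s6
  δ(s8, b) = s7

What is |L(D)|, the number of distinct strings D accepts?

The useful subgraph on states {s1, s3, s4, s6, s7, s8} is acyclic, so L(D) is finite; the longest accepting path visits 4 useful states, giving maximum string length 3.
Counting accepting paths from s1 by length: 1 of length 0, 1 of length 1, 1 of length 2, 3 of length 3. Total 6.

6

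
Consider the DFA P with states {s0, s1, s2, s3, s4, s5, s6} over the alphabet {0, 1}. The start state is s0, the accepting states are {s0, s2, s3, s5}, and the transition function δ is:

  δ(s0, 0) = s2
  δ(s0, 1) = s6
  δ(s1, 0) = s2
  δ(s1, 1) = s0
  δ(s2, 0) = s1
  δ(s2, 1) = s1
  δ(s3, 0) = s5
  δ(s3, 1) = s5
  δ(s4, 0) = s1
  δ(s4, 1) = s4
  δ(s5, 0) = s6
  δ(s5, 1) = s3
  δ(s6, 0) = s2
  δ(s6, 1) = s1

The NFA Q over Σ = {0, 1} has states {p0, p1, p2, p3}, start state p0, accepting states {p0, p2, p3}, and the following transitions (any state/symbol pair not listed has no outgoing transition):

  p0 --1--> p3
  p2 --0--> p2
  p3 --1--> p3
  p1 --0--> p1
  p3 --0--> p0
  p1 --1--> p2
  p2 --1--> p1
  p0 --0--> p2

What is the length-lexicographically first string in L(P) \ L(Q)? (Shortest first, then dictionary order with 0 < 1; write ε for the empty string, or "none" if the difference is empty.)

The string 001 is accepted by P but not by Q.
No shorter string lies in the difference, and 001 is the lexicographically first length-3 string in L(P) \ L(Q).

001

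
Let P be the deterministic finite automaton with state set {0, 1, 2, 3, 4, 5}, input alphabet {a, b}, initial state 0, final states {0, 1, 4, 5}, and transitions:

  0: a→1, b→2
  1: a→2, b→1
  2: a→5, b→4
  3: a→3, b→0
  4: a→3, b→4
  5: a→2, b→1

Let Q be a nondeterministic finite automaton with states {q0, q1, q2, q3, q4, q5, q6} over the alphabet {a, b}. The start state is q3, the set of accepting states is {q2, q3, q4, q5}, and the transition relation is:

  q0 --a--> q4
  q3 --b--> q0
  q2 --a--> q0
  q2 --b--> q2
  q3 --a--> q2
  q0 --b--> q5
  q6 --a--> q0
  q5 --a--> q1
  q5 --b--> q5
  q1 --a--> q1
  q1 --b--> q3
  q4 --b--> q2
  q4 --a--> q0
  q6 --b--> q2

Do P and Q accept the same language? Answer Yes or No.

Yes

Exploring the product automaton P × Q from the start pair (0, q3), following both machines on each input symbol, reaches 6 state pairs: (0, q3), (1, q2), (2, q0), (5, q4), (4, q5), (3, q1).
P accepts in {0, 1, 4, 5} and Q accepts in {q2, q3, q4, q5}. In every reachable pair the two components are either both accepting — (0, q3), (1, q2), (5, q4), (4, q5) — or both non-accepting, so no string is accepted by exactly one of the machines: L(P) \ L(Q) and L(Q) \ L(P) are both empty.
Hence every string is accepted by P iff it is accepted by Q, and the two languages coincide.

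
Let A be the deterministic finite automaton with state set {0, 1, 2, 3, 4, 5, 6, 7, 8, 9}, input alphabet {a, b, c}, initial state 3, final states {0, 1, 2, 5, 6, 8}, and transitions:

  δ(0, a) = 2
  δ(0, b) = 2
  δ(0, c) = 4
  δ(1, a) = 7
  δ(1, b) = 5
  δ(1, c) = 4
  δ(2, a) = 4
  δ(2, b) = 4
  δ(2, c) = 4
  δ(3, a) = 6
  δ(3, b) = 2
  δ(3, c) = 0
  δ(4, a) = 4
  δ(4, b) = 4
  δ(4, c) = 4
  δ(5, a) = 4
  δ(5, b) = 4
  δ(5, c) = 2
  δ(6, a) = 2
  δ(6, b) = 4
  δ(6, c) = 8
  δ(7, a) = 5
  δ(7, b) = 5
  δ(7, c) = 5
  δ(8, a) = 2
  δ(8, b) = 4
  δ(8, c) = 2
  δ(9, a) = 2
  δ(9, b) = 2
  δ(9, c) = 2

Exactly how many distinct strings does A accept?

The useful subgraph on states {0, 2, 3, 6, 8} is acyclic, so L(A) is finite; the longest accepting path visits 4 useful states, giving maximum string length 3.
Counting accepting paths from 3 by length: 3 of length 1, 4 of length 2, 2 of length 3. Total 9.

9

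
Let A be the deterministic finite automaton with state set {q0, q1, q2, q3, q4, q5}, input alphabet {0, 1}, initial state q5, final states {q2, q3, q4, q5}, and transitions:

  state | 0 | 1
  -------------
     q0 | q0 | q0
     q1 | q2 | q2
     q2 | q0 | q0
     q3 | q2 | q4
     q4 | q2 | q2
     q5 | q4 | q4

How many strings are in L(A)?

7

The useful subgraph on states {q2, q4, q5} is acyclic, so L(A) is finite; the longest accepting path visits 3 useful states, giving maximum string length 2.
Counting accepting paths from q5 by length: 1 of length 0, 2 of length 1, 4 of length 2. Total 7.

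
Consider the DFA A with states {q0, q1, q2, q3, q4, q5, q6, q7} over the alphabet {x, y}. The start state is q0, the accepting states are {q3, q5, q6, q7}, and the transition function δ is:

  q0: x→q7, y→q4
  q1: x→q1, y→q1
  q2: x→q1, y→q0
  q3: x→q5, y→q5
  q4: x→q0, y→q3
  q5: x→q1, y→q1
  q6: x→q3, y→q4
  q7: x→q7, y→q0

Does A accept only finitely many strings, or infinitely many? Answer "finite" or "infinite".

State q0 is reachable from the start and can reach an accepting state, and it lies on the cycle q0 → q4 → q0.
Traversing that cycle any number of times yields accepted strings of unbounded length, so the language is infinite.

infinite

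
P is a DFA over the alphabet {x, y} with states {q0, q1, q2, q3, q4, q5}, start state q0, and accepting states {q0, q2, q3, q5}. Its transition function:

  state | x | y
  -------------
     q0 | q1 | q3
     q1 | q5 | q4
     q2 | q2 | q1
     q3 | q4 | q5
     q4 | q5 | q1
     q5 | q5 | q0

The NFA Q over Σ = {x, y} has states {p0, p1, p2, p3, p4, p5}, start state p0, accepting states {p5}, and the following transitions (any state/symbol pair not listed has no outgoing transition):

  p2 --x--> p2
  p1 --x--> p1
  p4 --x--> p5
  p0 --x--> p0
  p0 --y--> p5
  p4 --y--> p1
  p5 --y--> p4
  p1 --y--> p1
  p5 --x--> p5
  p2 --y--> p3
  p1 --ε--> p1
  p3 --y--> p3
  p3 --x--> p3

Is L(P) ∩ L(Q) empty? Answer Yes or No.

The string y is accepted by both P and Q.
Hence L(P) ∩ L(Q) ≠ ∅.

No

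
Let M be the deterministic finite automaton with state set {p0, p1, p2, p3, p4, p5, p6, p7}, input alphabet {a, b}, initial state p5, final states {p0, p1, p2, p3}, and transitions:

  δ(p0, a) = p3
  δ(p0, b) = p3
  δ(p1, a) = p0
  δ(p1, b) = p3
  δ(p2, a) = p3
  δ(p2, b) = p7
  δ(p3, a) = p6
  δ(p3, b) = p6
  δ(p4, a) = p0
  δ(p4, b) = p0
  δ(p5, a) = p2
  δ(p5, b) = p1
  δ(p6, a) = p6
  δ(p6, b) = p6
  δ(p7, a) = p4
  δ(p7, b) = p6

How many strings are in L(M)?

The useful subgraph on states {p0, p1, p2, p3, p4, p5, p7} is acyclic, so L(M) is finite; the longest accepting path visits 6 useful states, giving maximum string length 5.
Counting accepting paths from p5 by length: 2 of length 1, 3 of length 2, 2 of length 3, 2 of length 4, 4 of length 5. Total 13.

13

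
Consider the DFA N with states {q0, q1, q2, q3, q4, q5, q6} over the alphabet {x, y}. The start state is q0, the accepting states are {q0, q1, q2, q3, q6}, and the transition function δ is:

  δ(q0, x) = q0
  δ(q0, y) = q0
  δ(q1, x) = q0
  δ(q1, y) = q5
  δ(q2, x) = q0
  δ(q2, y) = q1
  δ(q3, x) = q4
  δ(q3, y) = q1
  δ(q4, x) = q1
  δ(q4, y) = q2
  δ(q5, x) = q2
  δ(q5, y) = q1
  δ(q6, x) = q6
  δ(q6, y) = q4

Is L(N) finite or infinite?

infinite

State q0 is reachable from the start and can reach an accepting state, and it lies on the cycle q0 → q0.
Traversing that cycle any number of times yields accepted strings of unbounded length, so the language is infinite.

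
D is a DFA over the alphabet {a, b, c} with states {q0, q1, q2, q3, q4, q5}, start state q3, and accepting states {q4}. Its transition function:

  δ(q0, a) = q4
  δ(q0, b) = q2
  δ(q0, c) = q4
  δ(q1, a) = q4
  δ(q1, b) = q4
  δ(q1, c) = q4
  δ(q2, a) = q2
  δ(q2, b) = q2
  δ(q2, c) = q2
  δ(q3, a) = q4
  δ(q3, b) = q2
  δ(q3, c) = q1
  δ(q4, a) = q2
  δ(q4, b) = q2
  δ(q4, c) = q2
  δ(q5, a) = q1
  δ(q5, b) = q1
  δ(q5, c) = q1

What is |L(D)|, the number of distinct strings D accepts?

4

The useful subgraph on states {q1, q3, q4} is acyclic, so L(D) is finite; the longest accepting path visits 3 useful states, giving maximum string length 2.
Counting accepting paths from q3 by length: 1 of length 1, 3 of length 2. Total 4.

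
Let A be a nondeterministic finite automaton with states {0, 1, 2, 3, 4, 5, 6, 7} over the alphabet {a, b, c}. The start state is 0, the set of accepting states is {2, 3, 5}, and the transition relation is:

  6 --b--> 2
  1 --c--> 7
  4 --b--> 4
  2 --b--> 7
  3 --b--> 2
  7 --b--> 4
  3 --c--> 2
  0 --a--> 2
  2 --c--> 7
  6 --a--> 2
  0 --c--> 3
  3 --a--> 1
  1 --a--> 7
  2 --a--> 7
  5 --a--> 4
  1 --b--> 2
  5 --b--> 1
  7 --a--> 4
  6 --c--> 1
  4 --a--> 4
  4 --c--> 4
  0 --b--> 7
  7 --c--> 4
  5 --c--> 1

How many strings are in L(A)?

The useful subgraph on states {0, 1, 2, 3} is acyclic, so L(A) is finite; the longest accepting path visits 4 useful states, giving maximum string length 3.
Counting accepting paths from 0 by length: 2 of length 1, 2 of length 2, 1 of length 3. Total 5.

5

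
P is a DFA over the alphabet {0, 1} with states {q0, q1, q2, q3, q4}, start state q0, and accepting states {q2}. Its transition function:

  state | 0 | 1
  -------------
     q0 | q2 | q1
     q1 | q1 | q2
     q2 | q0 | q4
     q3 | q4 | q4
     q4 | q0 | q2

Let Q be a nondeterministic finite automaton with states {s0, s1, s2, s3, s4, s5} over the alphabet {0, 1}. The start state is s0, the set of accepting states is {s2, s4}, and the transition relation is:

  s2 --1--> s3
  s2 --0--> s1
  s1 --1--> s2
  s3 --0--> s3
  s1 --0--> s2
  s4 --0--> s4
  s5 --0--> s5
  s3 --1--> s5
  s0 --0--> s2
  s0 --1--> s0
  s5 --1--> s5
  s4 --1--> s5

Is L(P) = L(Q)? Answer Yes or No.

No

The string 11 is accepted by P but rejected by Q.
So L(P) ≠ L(Q).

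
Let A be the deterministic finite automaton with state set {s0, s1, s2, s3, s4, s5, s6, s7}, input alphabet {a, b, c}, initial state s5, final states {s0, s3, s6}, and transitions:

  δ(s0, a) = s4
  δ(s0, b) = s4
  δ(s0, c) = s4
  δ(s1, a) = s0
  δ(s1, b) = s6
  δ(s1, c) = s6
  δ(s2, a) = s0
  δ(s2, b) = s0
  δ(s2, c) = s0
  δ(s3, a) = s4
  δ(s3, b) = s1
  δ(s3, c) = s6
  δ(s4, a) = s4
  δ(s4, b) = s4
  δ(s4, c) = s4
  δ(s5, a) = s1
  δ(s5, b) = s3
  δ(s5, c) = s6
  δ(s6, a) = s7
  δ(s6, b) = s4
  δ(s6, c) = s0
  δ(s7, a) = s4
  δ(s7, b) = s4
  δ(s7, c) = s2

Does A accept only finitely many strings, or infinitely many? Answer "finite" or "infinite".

The useful states (reachable from s5 and able to reach an accepting state) are {s0, s1, s2, s3, s5, s6, s7}.
Restricted to these states the transition graph has no cycle, so every accepting path has bounded length and L is finite.

finite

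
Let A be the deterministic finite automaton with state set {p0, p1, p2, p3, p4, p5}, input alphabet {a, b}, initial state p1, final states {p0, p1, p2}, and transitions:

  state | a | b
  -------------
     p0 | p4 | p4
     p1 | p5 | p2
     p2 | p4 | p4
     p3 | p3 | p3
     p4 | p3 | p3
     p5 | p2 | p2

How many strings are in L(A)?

The useful subgraph on states {p1, p2, p5} is acyclic, so L(A) is finite; the longest accepting path visits 3 useful states, giving maximum string length 2.
Counting accepting paths from p1 by length: 1 of length 0, 1 of length 1, 2 of length 2. Total 4.

4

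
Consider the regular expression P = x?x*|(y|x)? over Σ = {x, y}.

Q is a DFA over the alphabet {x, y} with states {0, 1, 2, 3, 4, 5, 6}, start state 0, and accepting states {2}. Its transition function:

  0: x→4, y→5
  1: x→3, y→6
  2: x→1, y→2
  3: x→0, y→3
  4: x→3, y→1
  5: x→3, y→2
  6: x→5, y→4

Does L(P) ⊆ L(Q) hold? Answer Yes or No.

No

The empty string ε is in L(P) but not in L(Q).
So L(P) ⊄ L(Q).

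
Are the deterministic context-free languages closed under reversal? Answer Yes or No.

L = {c bⁿaⁿ : n≥0} ∪ {d b²ⁿaⁿ : n≥0} is a DCFL: the first symbol tells a deterministic PDA whether to pop one or two b's per a. Its reversal Lᴿ = {aⁿbⁿ c : n≥0} ∪ {aⁿb²ⁿ d : n≥0} is not. DCFLs are closed under right quotient by regular languages, and Lᴿ/{c, d} = {aⁿbⁿ : n≥0} ∪ {aⁿb²ⁿ : n≥0} — the standard context-free language accepted by no deterministic PDA (intuitively the machine would have to commit to a b-to-a ratio before the distinguishing marker arrives; formally, a DPDA for it would have a single run on aⁿb²ⁿ, accepting after the prefix aⁿbⁿ and accepting again after n more b's; an ordinary PDA that simulates it on a's and b's and, at any moment when it is accepting, may switch to reading only a fresh letter e while feeding each e to the simulation as a b, would accept aⁱbʲeᵏ (k≥1) exactly when both aⁱbʲ and aⁱbʲ⁺ᵏ are in the language, i.e. its language intersected with the regular set a*b*e⁺ would be exactly {aⁿbⁿeⁿ : n≥1} — impossible, since context-free languages are closed under intersection with regular sets and {aⁿbⁿeⁿ} is not context-free). So Lᴿ cannot be a DCFL.

No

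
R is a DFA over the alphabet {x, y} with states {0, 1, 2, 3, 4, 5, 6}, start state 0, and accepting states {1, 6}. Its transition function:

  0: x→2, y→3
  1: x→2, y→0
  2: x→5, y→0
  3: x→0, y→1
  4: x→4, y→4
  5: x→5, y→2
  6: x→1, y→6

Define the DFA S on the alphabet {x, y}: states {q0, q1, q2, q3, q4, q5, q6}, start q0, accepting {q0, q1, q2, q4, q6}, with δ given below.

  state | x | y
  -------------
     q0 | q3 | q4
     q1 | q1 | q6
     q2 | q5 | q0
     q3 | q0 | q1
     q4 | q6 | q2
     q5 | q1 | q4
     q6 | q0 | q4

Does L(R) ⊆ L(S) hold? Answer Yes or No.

Yes

Exploring the product automaton R × S from the start pair (0, q0), following both machines on each input symbol, reaches 26 state pairs: (0, q0), (2, q3), (3, q4), (5, q0), (0, q1), (0, q6), (1, q2), (5, q3), (2, q4), (2, q1), (3, q6), (2, q0), (2, q5), (5, q6), (0, q2), (5, q1), (1, q4), (0, q4), (3, q0), (2, q6), (3, q2), (0, q3), (0, q5), (1, q0), (3, q1), (1, q6).
R accepts in {1, 6} and S accepts in {q0, q1, q2, q4, q6}. The reachable pairs whose R-component is accepting are (1, q2), (1, q4), (1, q0), (1, q6); in each of them the S-component is accepting too, so the product for L(R) \ L(S) (R-component accepting, S-component rejecting) has no reachable accepting pair and the difference is empty.
Hence every string in L(R) is also in L(S).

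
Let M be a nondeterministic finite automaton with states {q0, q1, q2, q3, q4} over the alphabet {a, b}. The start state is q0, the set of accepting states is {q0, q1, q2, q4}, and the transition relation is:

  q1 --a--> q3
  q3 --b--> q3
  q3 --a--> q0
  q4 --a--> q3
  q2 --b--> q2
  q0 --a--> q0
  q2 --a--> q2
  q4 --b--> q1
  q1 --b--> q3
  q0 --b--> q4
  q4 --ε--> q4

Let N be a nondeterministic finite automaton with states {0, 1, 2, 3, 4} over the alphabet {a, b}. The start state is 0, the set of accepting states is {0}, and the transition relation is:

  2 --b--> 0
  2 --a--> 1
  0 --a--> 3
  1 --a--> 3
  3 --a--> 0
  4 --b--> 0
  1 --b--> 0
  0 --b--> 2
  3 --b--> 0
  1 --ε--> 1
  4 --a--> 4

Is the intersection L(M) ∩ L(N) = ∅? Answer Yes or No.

No

The empty string ε is accepted by both M and N.
Hence L(M) ∩ L(N) ≠ ∅.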